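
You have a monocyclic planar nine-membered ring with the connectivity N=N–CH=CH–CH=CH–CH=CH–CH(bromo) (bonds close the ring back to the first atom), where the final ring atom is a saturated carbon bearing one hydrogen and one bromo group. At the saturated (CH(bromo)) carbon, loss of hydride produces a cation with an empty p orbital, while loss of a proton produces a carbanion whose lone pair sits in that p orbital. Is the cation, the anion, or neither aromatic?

The anion

In either ion the ring is fully conjugated: every atom, including the new sp² carbon, supplies a p orbital.
Cation: 4 × 2 + 0 = 8 π electrons → 4(2), antiaromatic.
Anion: 4 × 2 + 2 = 10 π electrons → 4(2)+2, aromatic.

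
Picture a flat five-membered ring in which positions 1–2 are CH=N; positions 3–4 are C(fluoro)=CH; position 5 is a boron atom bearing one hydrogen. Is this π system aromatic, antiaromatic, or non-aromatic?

Check conjugation: the double-bond atoms are sp², each contributing one p electron; each sp² =N– keeps its lone pair in-plane and puts one electron into the π system; the boron has an empty p orbital — every position has a p orbital, so the cyclic π system is continuous.
Tallying contributions gives 2 × 2 = 4 from the double-bond units + 0 from the BH atom = 4.
A 4n π count (4, n = 1) in a planar conjugated ring means antiaromatic.

Antiaromatic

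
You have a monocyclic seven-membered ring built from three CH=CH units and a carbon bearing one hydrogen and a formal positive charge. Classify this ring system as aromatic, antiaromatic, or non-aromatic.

Check conjugation: the double-bond atoms are sp², each contributing one p electron; the carbocation has an empty p orbital — every position has a p orbital, so the cyclic π system is continuous.
Counting π electrons: 3 × 2 = 6 from the double-bond units + 0 from the CH(+) atom = 6.
6 = 4(1) + 2, which satisfies Hückel's 4n+2 rule.

Aromatic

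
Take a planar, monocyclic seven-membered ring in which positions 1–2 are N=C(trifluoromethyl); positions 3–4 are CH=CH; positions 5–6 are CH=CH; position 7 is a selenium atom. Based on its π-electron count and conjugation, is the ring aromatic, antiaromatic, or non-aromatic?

All ring atoms are sp² and supply a p orbital to the ring (the double-bond atoms are sp², each contributing one p electron; each =N– nitrogen is pyridine-type (lone pair in the sp² plane, one electron in the p orbital); the selenium donates one lone pair from its p orbital); the conjugation is uninterrupted.
Adding the contributions, 3 × 2 = 6 from the double-bond units + 2 from the Se atom = 8.
8 = 4(2); a planar, fully conjugated 4n system is antiaromatic.

Antiaromatic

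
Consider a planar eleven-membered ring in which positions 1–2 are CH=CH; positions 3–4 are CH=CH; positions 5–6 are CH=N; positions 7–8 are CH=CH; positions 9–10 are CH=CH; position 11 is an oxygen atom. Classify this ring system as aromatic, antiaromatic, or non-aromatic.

The p orbitals form a continuous loop: every atom in a ring double bond is sp² and brings one electron to the p orbital; each sp² =N– keeps its lone pair in-plane and puts one electron into the π system; the oxygen donates one lone pair from its p orbital. The ring is fully conjugated.
π-electron count: 5 × 2 = 10 from the double-bond units + 2 from the O atom = 12.
With 12 = 4·3 π electrons, Hückel's rule classifies the planar ring as antiaromatic.

Antiaromatic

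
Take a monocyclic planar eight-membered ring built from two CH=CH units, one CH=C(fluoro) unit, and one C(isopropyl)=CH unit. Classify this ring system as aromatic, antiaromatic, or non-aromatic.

Antiaromatic

Every ring atom contributes a p orbital perpendicular to the ring (the double-bond atoms are sp², each contributing one p electron), so the π system is cyclic and fully conjugated.
Adding the contributions, 4 × 2 = 8 from the 4 double-bond units.
A 4n π count (8, n = 2) in a planar conjugated ring means antiaromatic.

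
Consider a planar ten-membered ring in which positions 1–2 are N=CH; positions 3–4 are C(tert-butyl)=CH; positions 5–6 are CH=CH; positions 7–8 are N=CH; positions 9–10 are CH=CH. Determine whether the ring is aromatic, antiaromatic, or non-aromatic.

Aromatic

Check conjugation: the double-bond atoms are sp², each contributing one p electron; the doubly-bonded nitrogens are pyridine-type — their lone pairs lie in the ring plane, leaving one electron in the p orbital — every position has a p orbital, so the cyclic π system is continuous.
Tallying contributions gives 5 × 2 = 10 from the 5 double-bond units.
That gives a 4n+2 count (10, n = 2).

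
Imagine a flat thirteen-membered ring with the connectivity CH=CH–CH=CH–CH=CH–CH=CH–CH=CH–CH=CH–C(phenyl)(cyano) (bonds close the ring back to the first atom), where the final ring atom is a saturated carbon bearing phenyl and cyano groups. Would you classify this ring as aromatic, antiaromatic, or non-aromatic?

The C(phenyl)(cyano) position has four σ bonds — that saturated carbon is sp³ and has no p orbital in the ring π system — so the cyclic conjugation is interrupted.
Without a continuous loop of overlapping p orbitals the Hückel electron count never comes into play.

Non-aromatic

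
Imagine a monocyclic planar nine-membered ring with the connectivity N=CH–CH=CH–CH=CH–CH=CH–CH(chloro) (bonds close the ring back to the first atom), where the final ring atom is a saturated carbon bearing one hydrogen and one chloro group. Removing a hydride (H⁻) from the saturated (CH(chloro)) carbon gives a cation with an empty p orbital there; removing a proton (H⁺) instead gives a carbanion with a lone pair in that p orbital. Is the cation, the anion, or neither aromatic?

The anion

Both ions have a continuous loop of p orbitals — each ring atom is sp².
Cation: 4 × 2 + 0 = 8 π electrons → 4(2), antiaromatic.
Anion: 4 × 2 + 2 = 10 π electrons → 4(2)+2, aromatic.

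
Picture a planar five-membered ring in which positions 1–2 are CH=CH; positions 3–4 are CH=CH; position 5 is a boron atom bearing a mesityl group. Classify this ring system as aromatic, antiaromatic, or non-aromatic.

Antiaromatic

Check conjugation: every atom in a ring double bond is sp² and brings one electron to the p orbital; the boron has an empty p orbital — every position has a p orbital, so the cyclic π system is continuous.
π-electron count: 2 × 2 = 4 from the double-bond units + 0 from the B(mesityl) atom = 4.
4 = 4(1); a planar, fully conjugated 4n system is antiaromatic.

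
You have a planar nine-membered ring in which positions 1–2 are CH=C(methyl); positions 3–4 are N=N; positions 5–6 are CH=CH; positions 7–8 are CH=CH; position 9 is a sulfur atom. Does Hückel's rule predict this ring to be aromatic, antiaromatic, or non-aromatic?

The p orbitals form a continuous loop: the double-bond atoms are sp², each contributing one p electron; each =N– nitrogen is pyridine-type (lone pair in the sp² plane, one electron in the p orbital); the sulfur donates one lone pair from its p orbital. The ring is fully conjugated.
Tallying contributions gives 4 × 2 = 8 from the double-bond units + 2 from the S atom = 10.
10 = 4(2) + 2, which satisfies Hückel's 4n+2 rule.

Aromatic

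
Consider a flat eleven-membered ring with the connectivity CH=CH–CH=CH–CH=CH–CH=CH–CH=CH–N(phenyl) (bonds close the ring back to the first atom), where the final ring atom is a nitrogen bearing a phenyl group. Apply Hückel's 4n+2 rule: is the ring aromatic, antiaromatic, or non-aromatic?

Antiaromatic

The p orbitals form a continuous loop: the double-bond atoms are sp², each contributing one p electron; the pyrrole-type nitrogen donates its lone pair from the p orbital. The ring is fully conjugated.
π-electron count: 5 × 2 = 10 from the double-bond units + 2 from the N(phenyl) atom = 12.
12 = 4(3); a planar, fully conjugated 4n system is antiaromatic.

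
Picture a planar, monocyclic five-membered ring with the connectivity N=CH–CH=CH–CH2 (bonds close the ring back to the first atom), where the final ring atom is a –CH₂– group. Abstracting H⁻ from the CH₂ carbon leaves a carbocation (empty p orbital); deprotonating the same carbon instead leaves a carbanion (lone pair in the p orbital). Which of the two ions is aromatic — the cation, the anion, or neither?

In either ion the ring is fully conjugated: every atom, including the new sp² carbon, supplies a p orbital.
Cation: 2 × 2 + 0 = 4 π electrons → 4(1), antiaromatic.
Anion: 2 × 2 + 2 = 6 π electrons → 4(1)+2, aromatic.

The anion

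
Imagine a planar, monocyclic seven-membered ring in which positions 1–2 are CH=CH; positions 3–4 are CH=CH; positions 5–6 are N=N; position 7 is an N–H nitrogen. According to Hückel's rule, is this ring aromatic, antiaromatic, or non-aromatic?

Antiaromatic

Check conjugation: each doubly-bonded ring atom is sp² with one p-orbital electron; each =N– nitrogen is pyridine-type (lone pair in the sp² plane, one electron in the p orbital); the pyrrole-type nitrogen donates its lone pair from the p orbital — every position has a p orbital, so the cyclic π system is continuous.
π-electron count: 3 × 2 = 6 from the double-bond units + 2 from the NH atom = 8.
With 8 = 4·2 π electrons, Hückel's rule classifies the planar ring as antiaromatic.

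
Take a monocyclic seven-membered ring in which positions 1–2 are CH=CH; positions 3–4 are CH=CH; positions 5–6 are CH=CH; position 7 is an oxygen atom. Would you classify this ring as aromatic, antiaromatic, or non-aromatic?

Antiaromatic

Every ring atom contributes a p orbital perpendicular to the ring (every atom in a ring double bond is sp² and brings one electron to the p orbital; the oxygen donates one lone pair from its p orbital), so the π system is cyclic and fully conjugated.
Tallying contributions gives 3 × 2 = 6 from the double-bond units + 2 from the O atom = 8.
8 is a 4n count (n = 2), so the planar conjugated ring is antiaromatic.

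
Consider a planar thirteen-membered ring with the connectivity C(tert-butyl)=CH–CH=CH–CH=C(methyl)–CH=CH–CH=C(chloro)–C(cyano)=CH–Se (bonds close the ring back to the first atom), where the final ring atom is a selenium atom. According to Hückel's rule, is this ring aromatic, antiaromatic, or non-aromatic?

Every ring atom contributes a p orbital perpendicular to the ring (each doubly-bonded ring atom is sp² with one p-orbital electron; the selenium donates one lone pair from its p orbital), so the π system is cyclic and fully conjugated.
Tallying contributions gives 6 × 2 = 12 from the double-bond units + 2 from the Se atom = 14.
With 14 π electrons (n = 3), the Hückel 4n+2 condition holds.

Aromatic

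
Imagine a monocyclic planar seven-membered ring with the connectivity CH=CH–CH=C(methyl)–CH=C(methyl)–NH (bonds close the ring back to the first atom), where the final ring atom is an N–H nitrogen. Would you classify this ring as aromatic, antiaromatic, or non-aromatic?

Check conjugation: the double-bond atoms are sp², each contributing one p electron; the pyrrole-type nitrogen donates its lone pair from the p orbital — every position has a p orbital, so the cyclic π system is continuous.
Counting π electrons: 3 × 2 = 6 from the double-bond units + 2 from the NH atom = 8.
A 4n π count (8, n = 2) in a planar conjugated ring means antiaromatic.

Antiaromatic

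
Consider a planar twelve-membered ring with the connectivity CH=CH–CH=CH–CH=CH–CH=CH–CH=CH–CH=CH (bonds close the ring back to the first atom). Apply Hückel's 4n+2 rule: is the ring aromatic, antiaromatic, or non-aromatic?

The p orbitals form a continuous loop: every atom in a ring double bond is sp² and brings one electron to the p orbital. The ring is fully conjugated.
Tallying contributions gives 6 × 2 = 12 from the 6 double-bond units.
A 4n π count (12, n = 3) in a planar conjugated ring means antiaromatic.

Antiaromatic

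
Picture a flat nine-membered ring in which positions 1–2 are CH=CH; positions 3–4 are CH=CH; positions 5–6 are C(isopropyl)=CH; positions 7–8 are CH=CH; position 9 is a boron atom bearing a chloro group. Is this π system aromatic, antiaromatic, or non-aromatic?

The p orbitals form a continuous loop: the double-bond atoms are sp², each contributing one p electron; the boron has an empty p orbital. The ring is fully conjugated.
π-electron count: 4 × 2 = 8 from the double-bond units + 0 from the B(chloro) atom = 8.
8 = 4(2); a planar, fully conjugated 4n system is antiaromatic.

Antiaromatic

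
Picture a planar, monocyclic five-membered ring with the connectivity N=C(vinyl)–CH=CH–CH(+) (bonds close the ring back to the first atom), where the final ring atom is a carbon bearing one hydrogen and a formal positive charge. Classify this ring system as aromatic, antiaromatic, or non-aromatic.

Antiaromatic

Every ring atom contributes a p orbital perpendicular to the ring (the double-bond atoms are sp², each contributing one p electron; the doubly-bonded nitrogens are pyridine-type — their lone pairs lie in the ring plane, leaving one electron in the p orbital; the carbocation has an empty p orbital), so the π system is cyclic and fully conjugated.
Adding the contributions, 2 × 2 = 4 from the double-bond units + 0 from the CH(+) atom = 4.
A 4n π count (4, n = 1) in a planar conjugated ring means antiaromatic.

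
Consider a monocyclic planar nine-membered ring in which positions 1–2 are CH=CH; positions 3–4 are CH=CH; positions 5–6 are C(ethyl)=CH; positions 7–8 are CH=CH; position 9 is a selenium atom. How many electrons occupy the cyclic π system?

The p orbitals form a continuous loop: the double-bond atoms are sp², each contributing one p electron; the selenium donates one lone pair from its p orbital. The ring is fully conjugated.
Adding the contributions, 4 × 2 = 8 from the double-bond units + 2 from the Se atom = 10.

10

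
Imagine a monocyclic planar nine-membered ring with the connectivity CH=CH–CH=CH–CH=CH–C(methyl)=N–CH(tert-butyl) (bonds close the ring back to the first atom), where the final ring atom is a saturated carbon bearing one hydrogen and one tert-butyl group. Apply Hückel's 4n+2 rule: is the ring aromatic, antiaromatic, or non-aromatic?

Non-aromatic

The CH(tert-butyl) carbon is saturated: that saturated carbon is sp³ and has no p orbital in the ring π system. Conjugation is not continuous around the ring.
A ring that is not fully conjugated cannot be aromatic or antiaromatic regardless of its π-electron count.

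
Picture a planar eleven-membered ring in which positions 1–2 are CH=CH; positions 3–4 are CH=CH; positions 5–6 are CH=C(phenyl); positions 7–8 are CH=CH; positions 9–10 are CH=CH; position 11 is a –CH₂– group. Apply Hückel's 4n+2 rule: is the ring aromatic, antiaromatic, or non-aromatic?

Non-aromatic

Because the tetrahedral CH₂ carbon is sp³ and has no p orbital in the ring π system at the CH2 position, the π system cannot extend all the way around the ring.
Without a continuous loop of overlapping p orbitals the Hückel electron count never comes into play.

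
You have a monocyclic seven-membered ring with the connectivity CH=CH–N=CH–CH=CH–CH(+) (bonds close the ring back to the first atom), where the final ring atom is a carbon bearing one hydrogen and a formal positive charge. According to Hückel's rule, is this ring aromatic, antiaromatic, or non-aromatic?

Aromatic

Check conjugation: the double-bond atoms are sp², each contributing one p electron; the doubly-bonded nitrogens are pyridine-type — their lone pairs lie in the ring plane, leaving one electron in the p orbital; the carbocation has an empty p orbital — every position has a p orbital, so the cyclic π system is continuous.
π-electron count: 3 × 2 = 6 from the double-bond units + 0 from the CH(+) atom = 6.
With 6 π electrons (n = 1), the Hückel 4n+2 condition holds.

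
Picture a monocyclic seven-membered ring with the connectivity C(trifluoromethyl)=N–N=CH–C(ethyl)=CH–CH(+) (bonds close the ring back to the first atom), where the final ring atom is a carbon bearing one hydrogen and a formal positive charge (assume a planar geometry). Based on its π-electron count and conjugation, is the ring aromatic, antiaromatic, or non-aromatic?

Every ring atom contributes a p orbital perpendicular to the ring (each doubly-bonded ring atom is sp² with one p-orbital electron; each sp² =N– keeps its lone pair in-plane and puts one electron into the π system; the carbocation has an empty p orbital), so the π system is cyclic and fully conjugated.
Adding the contributions, 3 × 2 = 6 from the double-bond units + 0 from the CH(+) atom = 6.
That gives a 4n+2 count (6, n = 1).

Aromatic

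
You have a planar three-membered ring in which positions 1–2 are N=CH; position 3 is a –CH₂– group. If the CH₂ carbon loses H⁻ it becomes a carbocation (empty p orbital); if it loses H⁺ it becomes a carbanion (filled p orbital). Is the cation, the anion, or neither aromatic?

In both ions every ring atom is sp² and contributes a p orbital, so both rings are fully conjugated.
Cation: 1 × 2 + 0 = 2 π electrons → 4(0)+2, aromatic.
Anion: 1 × 2 + 2 = 4 π electrons → 4(1), antiaromatic.

The cation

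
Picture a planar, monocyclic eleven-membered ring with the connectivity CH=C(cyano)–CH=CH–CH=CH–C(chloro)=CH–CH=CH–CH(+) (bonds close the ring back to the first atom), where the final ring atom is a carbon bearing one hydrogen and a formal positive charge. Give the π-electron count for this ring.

10

Every ring atom contributes a p orbital perpendicular to the ring (each doubly-bonded ring atom is sp² with one p-orbital electron; the carbocation has an empty p orbital), so the π system is cyclic and fully conjugated.
Adding the contributions, 5 × 2 = 10 from the double-bond units + 0 from the CH(+) atom = 10.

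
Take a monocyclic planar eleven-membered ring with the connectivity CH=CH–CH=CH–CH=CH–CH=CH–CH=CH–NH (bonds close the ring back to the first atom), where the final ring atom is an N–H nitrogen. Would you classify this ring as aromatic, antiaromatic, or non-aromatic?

Antiaromatic

The p orbitals form a continuous loop: every atom in a ring double bond is sp² and brings one electron to the p orbital; the pyrrole-type nitrogen donates its lone pair from the p orbital. The ring is fully conjugated.
Tallying contributions gives 5 × 2 = 10 from the double-bond units + 2 from the NH atom = 12.
12 is a 4n count (n = 3), so the planar conjugated ring is antiaromatic.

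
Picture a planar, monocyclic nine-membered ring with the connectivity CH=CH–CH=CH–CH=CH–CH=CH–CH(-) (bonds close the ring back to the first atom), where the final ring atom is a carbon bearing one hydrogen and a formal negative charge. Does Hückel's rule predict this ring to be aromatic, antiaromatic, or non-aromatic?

Aromatic

All ring atoms are sp² and supply a p orbital to the ring (each doubly-bonded ring atom is sp² with one p-orbital electron; the carbanion's lone pair occupies the p orbital); the conjugation is uninterrupted.
Counting π electrons: 4 × 2 = 8 from the double-bond units + 2 from the CH(-) atom = 10.
Since 10 = 4·2 + 2, the ring meets the 4n+2 criterion.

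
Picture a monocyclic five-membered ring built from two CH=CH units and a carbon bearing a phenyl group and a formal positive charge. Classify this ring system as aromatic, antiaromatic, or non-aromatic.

All ring atoms are sp² and supply a p orbital to the ring (every atom in a ring double bond is sp² and brings one electron to the p orbital; the carbocation has an empty p orbital); the conjugation is uninterrupted.
Counting π electrons: 2 × 2 = 4 from the double-bond units + 0 from the C(phenyl)(+) atom = 4.
A 4n π count (4, n = 1) in a planar conjugated ring means antiaromatic.

Antiaromatic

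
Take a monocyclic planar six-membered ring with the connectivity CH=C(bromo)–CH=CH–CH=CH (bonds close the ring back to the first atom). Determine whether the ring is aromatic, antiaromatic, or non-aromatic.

Aromatic

All ring atoms are sp² and supply a p orbital to the ring (each doubly-bonded ring atom is sp² with one p-orbital electron); the conjugation is uninterrupted.
π-electron count: 3 × 2 = 6 from the 3 double-bond units.
With 6 π electrons (n = 1), the Hückel 4n+2 condition holds.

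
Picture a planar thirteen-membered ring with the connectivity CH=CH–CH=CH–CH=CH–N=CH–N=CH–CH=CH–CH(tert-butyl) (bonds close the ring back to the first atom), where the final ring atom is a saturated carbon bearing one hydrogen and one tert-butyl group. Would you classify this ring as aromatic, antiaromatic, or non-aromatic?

The CH(tert-butyl) position has four σ bonds — that saturated carbon is sp³ and has no p orbital in the ring π system — so the cyclic conjugation is interrupted.
A ring that is not fully conjugated cannot be aromatic or antiaromatic regardless of its π-electron count.

Non-aromatic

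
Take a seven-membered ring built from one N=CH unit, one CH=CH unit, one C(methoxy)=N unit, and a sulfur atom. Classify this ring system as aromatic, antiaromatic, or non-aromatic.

Antiaromatic

The p orbitals form a continuous loop: each doubly-bonded ring atom is sp² with one p-orbital electron; each =N– nitrogen is pyridine-type (lone pair in the sp² plane, one electron in the p orbital); the sulfur donates one lone pair from its p orbital. The ring is fully conjugated.
Adding the contributions, 3 × 2 = 6 from the double-bond units + 2 from the S atom = 8.
With 8 = 4·2 π electrons, Hückel's rule classifies the planar ring as antiaromatic.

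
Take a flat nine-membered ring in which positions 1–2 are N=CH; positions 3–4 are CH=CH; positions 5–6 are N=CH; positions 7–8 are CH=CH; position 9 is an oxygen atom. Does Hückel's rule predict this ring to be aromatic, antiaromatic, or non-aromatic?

Check conjugation: each doubly-bonded ring atom is sp² with one p-orbital electron; each sp² =N– keeps its lone pair in-plane and puts one electron into the π system; the oxygen donates one lone pair from its p orbital — every position has a p orbital, so the cyclic π system is continuous.
Tallying contributions gives 4 × 2 = 8 from the double-bond units + 2 from the O atom = 10.
With 10 π electrons (n = 2), the Hückel 4n+2 condition holds.

Aromatic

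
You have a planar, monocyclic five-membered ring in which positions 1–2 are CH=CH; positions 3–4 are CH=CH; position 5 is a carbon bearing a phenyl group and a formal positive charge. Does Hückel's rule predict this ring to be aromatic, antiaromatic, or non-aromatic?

Antiaromatic

Check conjugation: the double-bond atoms are sp², each contributing one p electron; the carbocation has an empty p orbital — every position has a p orbital, so the cyclic π system is continuous.
π-electron count: 2 × 2 = 4 from the double-bond units + 0 from the C(phenyl)(+) atom = 4.
4 = 4(1); a planar, fully conjugated 4n system is antiaromatic.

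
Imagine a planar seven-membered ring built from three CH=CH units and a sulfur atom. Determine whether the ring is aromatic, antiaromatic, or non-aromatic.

Check conjugation: every atom in a ring double bond is sp² and brings one electron to the p orbital; the sulfur donates one lone pair from its p orbital — every position has a p orbital, so the cyclic π system is continuous.
Adding the contributions, 3 × 2 = 6 from the double-bond units + 2 from the S atom = 8.
With 8 = 4·2 π electrons, Hückel's rule classifies the planar ring as antiaromatic.

Antiaromatic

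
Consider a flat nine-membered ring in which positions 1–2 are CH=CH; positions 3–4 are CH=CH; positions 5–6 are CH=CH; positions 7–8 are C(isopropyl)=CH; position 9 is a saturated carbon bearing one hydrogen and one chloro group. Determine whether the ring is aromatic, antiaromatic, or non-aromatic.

At the CH(chloro) position, that saturated carbon is sp³ and has no p orbital in the ring π system; the ring's p-orbital overlap is broken there.
Broken conjugation rules out both aromaticity and antiaromaticity.

Non-aromatic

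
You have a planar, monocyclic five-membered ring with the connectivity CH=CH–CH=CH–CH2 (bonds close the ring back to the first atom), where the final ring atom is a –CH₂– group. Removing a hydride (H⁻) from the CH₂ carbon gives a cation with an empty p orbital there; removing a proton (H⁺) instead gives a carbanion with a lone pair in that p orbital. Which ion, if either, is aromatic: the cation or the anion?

The anion

In both ions every ring atom is sp² and contributes a p orbital, so both rings are fully conjugated.
Cation: 2 × 2 + 0 = 4 π electrons → 4(1), antiaromatic.
Anion: 2 × 2 + 2 = 6 π electrons → 4(1)+2, aromatic.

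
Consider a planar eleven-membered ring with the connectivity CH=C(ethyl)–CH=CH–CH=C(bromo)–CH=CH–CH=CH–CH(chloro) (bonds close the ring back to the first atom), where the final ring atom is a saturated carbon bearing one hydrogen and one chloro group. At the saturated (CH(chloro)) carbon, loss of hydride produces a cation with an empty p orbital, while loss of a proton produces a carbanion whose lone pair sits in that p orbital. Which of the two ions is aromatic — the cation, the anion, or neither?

The cation

Both ions have a continuous loop of p orbitals — each ring atom is sp².
Cation: 5 × 2 + 0 = 10 π electrons → 4(2)+2, aromatic.
Anion: 5 × 2 + 2 = 12 π electrons → 4(3), antiaromatic.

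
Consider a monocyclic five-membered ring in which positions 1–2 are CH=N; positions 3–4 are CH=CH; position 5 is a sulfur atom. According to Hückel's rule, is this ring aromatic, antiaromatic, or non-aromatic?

All ring atoms are sp² and supply a p orbital to the ring (the double-bond atoms are sp², each contributing one p electron; each =N– nitrogen is pyridine-type (lone pair in the sp² plane, one electron in the p orbital); the sulfur donates one lone pair from its p orbital); the conjugation is uninterrupted.
Tallying contributions gives 2 × 2 = 4 from the double-bond units + 2 from the S atom = 6.
6 = 4(1) + 2, which satisfies Hückel's 4n+2 rule.

Aromatic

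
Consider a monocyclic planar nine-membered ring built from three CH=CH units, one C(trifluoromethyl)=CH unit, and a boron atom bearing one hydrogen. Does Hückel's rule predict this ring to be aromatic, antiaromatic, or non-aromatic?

Antiaromatic

Check conjugation: each doubly-bonded ring atom is sp² with one p-orbital electron; the boron has an empty p orbital — every position has a p orbital, so the cyclic π system is continuous.
Tallying contributions gives 4 × 2 = 8 from the double-bond units + 0 from the BH atom = 8.
8 is a 4n count (n = 2), so the planar conjugated ring is antiaromatic.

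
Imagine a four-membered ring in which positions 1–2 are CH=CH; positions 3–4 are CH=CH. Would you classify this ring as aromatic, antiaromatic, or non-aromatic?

The p orbitals form a continuous loop: every atom in a ring double bond is sp² and brings one electron to the p orbital. The ring is fully conjugated.
π-electron count: 2 × 2 = 4 from the 2 double-bond units.
4 = 4(1); a planar, fully conjugated 4n system is antiaromatic.
(This ring is cyclobutadiene.)

Antiaromatic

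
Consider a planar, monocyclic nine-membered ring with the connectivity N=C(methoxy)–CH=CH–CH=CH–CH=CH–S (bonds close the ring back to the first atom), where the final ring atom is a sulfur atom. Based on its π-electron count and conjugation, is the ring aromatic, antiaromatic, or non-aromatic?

Check conjugation: each doubly-bonded ring atom is sp² with one p-orbital electron; each sp² =N– keeps its lone pair in-plane and puts one electron into the π system; the sulfur donates one lone pair from its p orbital — every position has a p orbital, so the cyclic π system is continuous.
Counting π electrons: 4 × 2 = 8 from the double-bond units + 2 from the S atom = 10.
10 = 4(2) + 2, which satisfies Hückel's 4n+2 rule.

Aromatic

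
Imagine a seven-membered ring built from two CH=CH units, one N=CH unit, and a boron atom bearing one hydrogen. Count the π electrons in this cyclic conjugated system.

All ring atoms are sp² and supply a p orbital to the ring (each doubly-bonded ring atom is sp² with one p-orbital electron; the doubly-bonded nitrogens are pyridine-type — their lone pairs lie in the ring plane, leaving one electron in the p orbital; the boron has an empty p orbital); the conjugation is uninterrupted.
Adding the contributions, 3 × 2 = 6 from the double-bond units + 0 from the BH atom = 6.

6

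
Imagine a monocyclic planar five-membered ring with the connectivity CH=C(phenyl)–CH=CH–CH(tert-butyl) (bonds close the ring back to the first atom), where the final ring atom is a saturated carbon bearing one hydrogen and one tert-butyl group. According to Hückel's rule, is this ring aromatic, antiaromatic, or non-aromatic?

Non-aromatic

Because that saturated carbon is sp³ and has no p orbital in the ring π system at the CH(tert-butyl) position, the π system cannot extend all the way around the ring.
Hückel's rule only applies to fully conjugated rings, so this one is simply non-aromatic.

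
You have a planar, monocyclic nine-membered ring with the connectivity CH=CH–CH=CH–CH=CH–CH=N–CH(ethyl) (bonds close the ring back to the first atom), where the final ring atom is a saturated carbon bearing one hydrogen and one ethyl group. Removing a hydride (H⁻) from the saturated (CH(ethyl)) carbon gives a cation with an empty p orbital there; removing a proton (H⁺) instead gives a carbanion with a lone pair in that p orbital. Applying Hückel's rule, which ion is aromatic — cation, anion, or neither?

In either ion the ring is fully conjugated: every atom, including the new sp² carbon, supplies a p orbital.
Cation: 4 × 2 + 0 = 8 π electrons → 4(2), antiaromatic.
Anion: 4 × 2 + 2 = 10 π electrons → 4(2)+2, aromatic.

The anion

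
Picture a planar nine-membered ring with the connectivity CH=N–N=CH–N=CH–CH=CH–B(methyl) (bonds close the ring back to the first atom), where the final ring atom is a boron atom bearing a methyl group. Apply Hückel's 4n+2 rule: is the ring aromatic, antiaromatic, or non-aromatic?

Antiaromatic

All ring atoms are sp² and supply a p orbital to the ring (each doubly-bonded ring atom is sp² with one p-orbital electron; each =N– nitrogen is pyridine-type (lone pair in the sp² plane, one electron in the p orbital); the boron has an empty p orbital); the conjugation is uninterrupted.
Counting π electrons: 4 × 2 = 8 from the double-bond units + 0 from the B(methyl) atom = 8.
8 is a 4n count (n = 2), so the planar conjugated ring is antiaromatic.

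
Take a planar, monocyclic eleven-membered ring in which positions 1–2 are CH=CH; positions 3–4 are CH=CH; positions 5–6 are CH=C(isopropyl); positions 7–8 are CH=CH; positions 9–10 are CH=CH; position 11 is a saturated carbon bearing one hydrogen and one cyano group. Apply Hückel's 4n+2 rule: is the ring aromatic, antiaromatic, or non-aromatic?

The CH(cyano) carbon is saturated: that saturated carbon is sp³ and has no p orbital in the ring π system. Conjugation is not continuous around the ring.
Hückel's rule only applies to fully conjugated rings, so this one is simply non-aromatic.

Non-aromatic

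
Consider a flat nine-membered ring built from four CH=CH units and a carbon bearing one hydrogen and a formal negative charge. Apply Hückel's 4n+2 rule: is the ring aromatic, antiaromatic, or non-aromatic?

All ring atoms are sp² and supply a p orbital to the ring (the double-bond atoms are sp², each contributing one p electron; the carbanion's lone pair occupies the p orbital); the conjugation is uninterrupted.
Tallying contributions gives 4 × 2 = 8 from the double-bond units + 2 from the CH(-) atom = 10.
With 10 π electrons (n = 2), the Hückel 4n+2 condition holds.

Aromatic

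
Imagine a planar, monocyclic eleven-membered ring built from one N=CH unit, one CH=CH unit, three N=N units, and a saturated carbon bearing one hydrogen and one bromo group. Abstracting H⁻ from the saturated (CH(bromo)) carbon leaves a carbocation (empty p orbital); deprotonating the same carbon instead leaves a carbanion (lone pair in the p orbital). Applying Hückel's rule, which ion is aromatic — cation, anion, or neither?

Once that carbon is sp², every ring atom has a p orbital and both ions are fully conjugated.
Cation: 5 × 2 + 0 = 10 π electrons → 4(2)+2, aromatic.
Anion: 5 × 2 + 2 = 12 π electrons → 4(3), antiaromatic.

The cation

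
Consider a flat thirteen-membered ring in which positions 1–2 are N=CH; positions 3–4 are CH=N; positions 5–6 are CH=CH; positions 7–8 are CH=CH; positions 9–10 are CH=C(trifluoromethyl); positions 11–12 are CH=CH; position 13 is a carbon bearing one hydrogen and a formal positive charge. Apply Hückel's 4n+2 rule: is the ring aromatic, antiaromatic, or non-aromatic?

Antiaromatic

Check conjugation: every atom in a ring double bond is sp² and brings one electron to the p orbital; each =N– nitrogen is pyridine-type (lone pair in the sp² plane, one electron in the p orbital); the carbocation has an empty p orbital — every position has a p orbital, so the cyclic π system is continuous.
Tallying contributions gives 6 × 2 = 12 from the double-bond units + 0 from the CH(+) atom = 12.
12 = 4(3); a planar, fully conjugated 4n system is antiaromatic.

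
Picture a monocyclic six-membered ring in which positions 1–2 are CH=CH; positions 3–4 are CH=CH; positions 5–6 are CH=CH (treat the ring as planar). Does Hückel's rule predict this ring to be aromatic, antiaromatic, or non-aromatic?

All ring atoms are sp² and supply a p orbital to the ring (every atom in a ring double bond is sp² and brings one electron to the p orbital); the conjugation is uninterrupted.
Tallying contributions gives 3 × 2 = 6 from the 3 double-bond units.
6 = 4(1) + 2, which satisfies Hückel's 4n+2 rule.
(This ring is benzene.)

Aromatic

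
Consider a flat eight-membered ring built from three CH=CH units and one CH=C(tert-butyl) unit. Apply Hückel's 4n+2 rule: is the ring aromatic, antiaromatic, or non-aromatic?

Check conjugation: the double-bond atoms are sp², each contributing one p electron — every position has a p orbital, so the cyclic π system is continuous.
Counting π electrons: 4 × 2 = 8 from the 4 double-bond units.
With 8 = 4·2 π electrons, Hückel's rule classifies the planar ring as antiaromatic.

Antiaromatic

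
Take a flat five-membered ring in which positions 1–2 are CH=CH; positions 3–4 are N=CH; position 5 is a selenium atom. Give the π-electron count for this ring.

6

All ring atoms are sp² and supply a p orbital to the ring (each doubly-bonded ring atom is sp² with one p-orbital electron; each sp² =N– keeps its lone pair in-plane and puts one electron into the π system; the selenium donates one lone pair from its p orbital); the conjugation is uninterrupted.
Tallying contributions gives 2 × 2 = 4 from the double-bond units + 2 from the Se atom = 6.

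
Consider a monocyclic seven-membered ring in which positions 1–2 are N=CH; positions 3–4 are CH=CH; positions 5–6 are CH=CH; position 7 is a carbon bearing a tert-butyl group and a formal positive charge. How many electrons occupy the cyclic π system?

6

The p orbitals form a continuous loop: every atom in a ring double bond is sp² and brings one electron to the p orbital; the doubly-bonded nitrogens are pyridine-type — their lone pairs lie in the ring plane, leaving one electron in the p orbital; the carbocation has an empty p orbital. The ring is fully conjugated.
Tallying contributions gives 3 × 2 = 6 from the double-bond units + 0 from the C(tert-butyl)(+) atom = 6.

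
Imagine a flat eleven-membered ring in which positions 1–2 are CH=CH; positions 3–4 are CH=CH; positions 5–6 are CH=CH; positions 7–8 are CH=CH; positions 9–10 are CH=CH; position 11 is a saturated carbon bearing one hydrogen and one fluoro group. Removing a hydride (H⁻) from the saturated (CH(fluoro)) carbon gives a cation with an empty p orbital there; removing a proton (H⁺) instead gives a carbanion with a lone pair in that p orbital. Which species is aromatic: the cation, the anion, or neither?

The cation

Once that carbon is sp², every ring atom has a p orbital and both ions are fully conjugated.
Cation: 5 × 2 + 0 = 10 π electrons → 4(2)+2, aromatic.
Anion: 5 × 2 + 2 = 12 π electrons → 4(3), antiaromatic.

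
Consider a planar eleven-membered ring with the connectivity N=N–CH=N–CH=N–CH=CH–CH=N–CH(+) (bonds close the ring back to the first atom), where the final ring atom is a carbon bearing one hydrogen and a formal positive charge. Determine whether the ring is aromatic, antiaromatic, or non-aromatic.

Aromatic

Every ring atom contributes a p orbital perpendicular to the ring (every atom in a ring double bond is sp² and brings one electron to the p orbital; each =N– nitrogen is pyridine-type (lone pair in the sp² plane, one electron in the p orbital); the carbocation has an empty p orbital), so the π system is cyclic and fully conjugated.
π-electron count: 5 × 2 = 10 from the double-bond units + 0 from the CH(+) atom = 10.
10 = 4(2) + 2, which satisfies Hückel's 4n+2 rule.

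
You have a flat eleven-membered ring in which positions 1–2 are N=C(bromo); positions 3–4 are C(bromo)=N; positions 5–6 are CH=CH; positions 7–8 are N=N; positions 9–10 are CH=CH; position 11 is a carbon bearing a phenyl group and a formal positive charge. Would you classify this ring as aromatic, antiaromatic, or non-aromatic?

The p orbitals form a continuous loop: the double-bond atoms are sp², each contributing one p electron; each sp² =N– keeps its lone pair in-plane and puts one electron into the π system; the carbocation has an empty p orbital. The ring is fully conjugated.
Tallying contributions gives 5 × 2 = 10 from the double-bond units + 0 from the C(phenyl)(+) atom = 10.
That gives a 4n+2 count (10, n = 2).

Aromatic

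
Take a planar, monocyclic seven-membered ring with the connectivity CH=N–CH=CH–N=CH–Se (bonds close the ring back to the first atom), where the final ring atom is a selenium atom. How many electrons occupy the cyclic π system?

Every ring atom contributes a p orbital perpendicular to the ring (the double-bond atoms are sp², each contributing one p electron; each =N– nitrogen is pyridine-type (lone pair in the sp² plane, one electron in the p orbital); the selenium donates one lone pair from its p orbital), so the π system is cyclic and fully conjugated.
Tallying contributions gives 3 × 2 = 6 from the double-bond units + 2 from the Se atom = 8.

8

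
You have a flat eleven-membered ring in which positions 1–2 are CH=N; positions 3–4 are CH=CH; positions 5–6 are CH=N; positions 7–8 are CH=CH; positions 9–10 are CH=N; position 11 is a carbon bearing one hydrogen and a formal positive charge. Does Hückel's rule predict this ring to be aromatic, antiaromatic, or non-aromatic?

Every ring atom contributes a p orbital perpendicular to the ring (each doubly-bonded ring atom is sp² with one p-orbital electron; the doubly-bonded nitrogens are pyridine-type — their lone pairs lie in the ring plane, leaving one electron in the p orbital; the carbocation has an empty p orbital), so the π system is cyclic and fully conjugated.
π-electron count: 5 × 2 = 10 from the double-bond units + 0 from the CH(+) atom = 10.
With 10 π electrons (n = 2), the Hückel 4n+2 condition holds.

Aromatic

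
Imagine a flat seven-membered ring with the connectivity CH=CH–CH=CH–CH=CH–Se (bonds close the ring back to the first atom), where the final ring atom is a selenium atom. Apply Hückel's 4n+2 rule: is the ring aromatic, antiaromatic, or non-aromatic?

Antiaromatic

Every ring atom contributes a p orbital perpendicular to the ring (the double-bond atoms are sp², each contributing one p electron; the selenium donates one lone pair from its p orbital), so the π system is cyclic and fully conjugated.
Tallying contributions gives 3 × 2 = 6 from the double-bond units + 2 from the Se atom = 8.
8 is a 4n count (n = 2), so the planar conjugated ring is antiaromatic.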